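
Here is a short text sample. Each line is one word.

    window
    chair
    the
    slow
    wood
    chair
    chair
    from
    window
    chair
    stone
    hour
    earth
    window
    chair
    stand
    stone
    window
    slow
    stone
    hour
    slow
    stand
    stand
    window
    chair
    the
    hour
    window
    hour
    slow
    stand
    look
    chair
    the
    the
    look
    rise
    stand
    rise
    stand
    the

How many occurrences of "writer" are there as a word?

0

Scanning the 42 tokens for "writer":
  (none found)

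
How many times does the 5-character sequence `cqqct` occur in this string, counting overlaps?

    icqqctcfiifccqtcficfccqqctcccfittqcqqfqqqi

2

Sliding a length-5 window over the 42 characters (38 positions):
  position 2–6: cqqct
  position 22–26: cqqct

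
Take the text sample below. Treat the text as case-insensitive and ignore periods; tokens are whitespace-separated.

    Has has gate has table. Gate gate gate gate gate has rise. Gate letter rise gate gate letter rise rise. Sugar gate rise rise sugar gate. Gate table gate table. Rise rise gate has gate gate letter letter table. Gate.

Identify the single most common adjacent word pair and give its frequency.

"gate gate", 7 times

Bigram frequencies (highest first):
  gate gate: 7
  gate has: 3
  table gate: 3
  rise gate: 3
  gate letter: 3
  rise rise: 3
  … (12 more, each ≤ 2)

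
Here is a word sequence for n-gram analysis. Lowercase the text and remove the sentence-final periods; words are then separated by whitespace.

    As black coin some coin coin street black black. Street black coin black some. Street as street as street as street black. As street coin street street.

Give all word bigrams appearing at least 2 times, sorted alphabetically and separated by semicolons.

as street; black coin; coin street; street as; street black

Bigram counts meeting the condition (at least 2 times):
  as street: 4
  black coin: 2
  coin street: 2
  street as: 3
  street black: 3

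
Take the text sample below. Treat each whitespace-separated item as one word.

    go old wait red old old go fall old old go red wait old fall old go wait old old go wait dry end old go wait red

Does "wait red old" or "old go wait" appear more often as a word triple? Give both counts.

"old go wait" (3 vs 1)

"wait red old": 1 occurrence
"old go wait": 3 occurrences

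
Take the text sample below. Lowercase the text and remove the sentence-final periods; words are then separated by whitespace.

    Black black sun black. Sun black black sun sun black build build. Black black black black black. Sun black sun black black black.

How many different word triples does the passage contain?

11

23 tokens → 21 trigram windows in total.
Repeated trigrams (each contributes count−1 duplicates):
  black black black: 4
  black sun black: 4
  black black sun: 3
  sun black black: 2
  sun black sun: 2
10 duplicate windows → 21 − 10 = 11 distinct.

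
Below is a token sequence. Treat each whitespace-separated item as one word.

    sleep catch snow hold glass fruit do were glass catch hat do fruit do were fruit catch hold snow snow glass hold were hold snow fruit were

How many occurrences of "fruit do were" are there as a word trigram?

2

Scanning the 25 overlapping trigram windows for "fruit do were":
  position 6–8: fruit do were
  position 13–15: fruit do were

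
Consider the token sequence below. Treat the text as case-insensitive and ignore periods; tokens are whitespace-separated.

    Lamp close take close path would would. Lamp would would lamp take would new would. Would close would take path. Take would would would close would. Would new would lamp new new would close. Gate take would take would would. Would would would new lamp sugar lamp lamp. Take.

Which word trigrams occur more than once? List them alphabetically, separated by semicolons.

Trigram counts meeting the condition (more than once):
  take would would: 2
  would close would: 2
  would new would: 2
  would would close: 2
  would would lamp: 2
  would would new: 2
  would would would: 4

take would would; would close would; would new would; would would close; would would lamp; would would new; would would would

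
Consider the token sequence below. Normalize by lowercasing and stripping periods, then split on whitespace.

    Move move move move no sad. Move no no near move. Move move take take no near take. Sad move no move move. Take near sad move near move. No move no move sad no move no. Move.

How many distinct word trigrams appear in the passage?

38 tokens → 36 trigram windows in total.
Repeated trigrams (each contributes count−1 duplicates):
  move no move: 4
  move move move: 3
  move move take: 2
  no move no: 2
  sad move no: 2
8 duplicate windows → 36 − 8 = 28 distinct.

28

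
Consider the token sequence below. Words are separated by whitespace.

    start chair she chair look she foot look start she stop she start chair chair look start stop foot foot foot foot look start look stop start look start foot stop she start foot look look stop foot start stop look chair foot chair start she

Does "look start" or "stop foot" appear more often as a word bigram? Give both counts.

"look start": 4 occurrences
"stop foot": 2 occurrences

"look start" (4 vs 2)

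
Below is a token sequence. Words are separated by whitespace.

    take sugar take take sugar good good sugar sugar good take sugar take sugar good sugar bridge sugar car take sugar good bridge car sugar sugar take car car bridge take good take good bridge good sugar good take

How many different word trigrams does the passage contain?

33

39 tokens → 37 trigram windows in total.
Repeated trigrams (each contributes count−1 duplicates):
  take sugar good: 3
  sugar good take: 2
  take sugar take: 2
4 duplicate windows → 37 − 4 = 33 distinct.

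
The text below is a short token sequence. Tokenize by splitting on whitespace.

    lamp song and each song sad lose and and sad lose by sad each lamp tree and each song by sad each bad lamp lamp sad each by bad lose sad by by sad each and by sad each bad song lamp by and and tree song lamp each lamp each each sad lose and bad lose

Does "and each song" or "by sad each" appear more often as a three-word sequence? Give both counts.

"and each song": 2 occurrences
"by sad each": 4 occurrences

"by sad each" (4 vs 2)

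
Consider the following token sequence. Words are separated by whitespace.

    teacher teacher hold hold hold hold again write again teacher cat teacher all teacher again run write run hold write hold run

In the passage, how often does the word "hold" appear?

Scanning the 22 tokens for "hold":
  position 3: hold
  position 4: hold
  position 5: hold
  position 6: hold
  position 19: hold
  position 21: hold

6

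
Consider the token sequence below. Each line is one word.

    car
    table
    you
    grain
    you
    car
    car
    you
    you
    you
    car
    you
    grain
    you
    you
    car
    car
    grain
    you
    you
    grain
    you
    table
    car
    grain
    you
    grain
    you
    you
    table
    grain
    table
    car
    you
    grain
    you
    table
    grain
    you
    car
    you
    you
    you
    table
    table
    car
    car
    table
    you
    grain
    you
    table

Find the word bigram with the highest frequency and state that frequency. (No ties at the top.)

"grain you", 9 times

Bigram frequencies (highest first):
  grain you: 9
  you you: 7
  you grain: 6
  you table: 5
  you car: 4
  car you: 4
  … (8 more, each ≤ 3)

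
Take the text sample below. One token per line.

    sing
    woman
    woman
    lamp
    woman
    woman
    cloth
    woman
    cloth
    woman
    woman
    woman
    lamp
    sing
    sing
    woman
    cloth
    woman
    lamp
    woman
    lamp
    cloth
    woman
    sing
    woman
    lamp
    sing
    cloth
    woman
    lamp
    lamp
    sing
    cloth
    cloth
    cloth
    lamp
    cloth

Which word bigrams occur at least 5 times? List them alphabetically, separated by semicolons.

cloth woman; woman lamp

Bigram counts meeting the condition (at least 5 times):
  cloth woman: 5
  woman lamp: 6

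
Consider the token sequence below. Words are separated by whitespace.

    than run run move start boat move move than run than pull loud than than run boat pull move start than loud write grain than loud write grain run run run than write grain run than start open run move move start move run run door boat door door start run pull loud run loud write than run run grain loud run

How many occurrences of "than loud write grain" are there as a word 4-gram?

2

Scanning the 59 overlapping 4-gram windows for "than loud write grain":
  position 21–24: than loud write grain
  position 25–28: than loud write grain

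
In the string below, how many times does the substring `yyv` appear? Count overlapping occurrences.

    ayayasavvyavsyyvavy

Sliding a length-3 window over the 19 characters (17 positions):
  position 14–16: yyv

1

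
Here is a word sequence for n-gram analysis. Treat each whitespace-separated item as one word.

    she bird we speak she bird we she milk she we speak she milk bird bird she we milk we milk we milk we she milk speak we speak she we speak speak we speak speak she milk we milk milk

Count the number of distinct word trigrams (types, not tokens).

41 tokens → 39 trigram windows in total.
Repeated trigrams (each contributes count−1 duplicates):
  milk we milk: 3
  we milk we: 3
  we speak she: 3
  she bird we: 2
  she we speak: 2
  speak she milk: 2
  speak we speak: 2
  we she milk: 2
  … (1 more repeated)
12 duplicate windows → 39 − 12 = 27 distinct.

27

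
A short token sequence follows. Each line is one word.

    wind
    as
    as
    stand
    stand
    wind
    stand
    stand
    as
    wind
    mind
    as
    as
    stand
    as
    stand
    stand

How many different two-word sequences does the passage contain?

10

17 tokens → 16 bigram windows in total.
Repeated bigrams (each contributes count−1 duplicates):
  as stand: 3
  stand stand: 3
  as as: 2
  stand as: 2
6 duplicate windows → 16 − 6 = 10 distinct.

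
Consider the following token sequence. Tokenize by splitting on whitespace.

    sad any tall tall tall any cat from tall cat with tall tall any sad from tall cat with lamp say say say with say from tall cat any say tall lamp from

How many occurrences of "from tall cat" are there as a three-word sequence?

3

Scanning the 31 overlapping trigram windows for "from tall cat":
  position 8–10: from tall cat
  position 16–18: from tall cat
  position 26–28: from tall cat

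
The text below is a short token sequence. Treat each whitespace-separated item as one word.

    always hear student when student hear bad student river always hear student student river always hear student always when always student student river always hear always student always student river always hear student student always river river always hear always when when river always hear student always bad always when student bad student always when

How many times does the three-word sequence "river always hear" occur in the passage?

6

Scanning the 53 overlapping trigram windows for "river always hear":
  position 9–11: river always hear
  position 14–16: river always hear
  position 23–25: river always hear
  position 30–32: river always hear
  position 37–39: river always hear
  position 43–45: river always hear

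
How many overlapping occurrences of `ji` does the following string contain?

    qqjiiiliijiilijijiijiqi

Sliding a length-2 window over the 23 characters (22 positions):
  position 3–4: ji
  position 10–11: ji
  position 15–16: ji
  position 17–18: ji
  position 20–21: ji

5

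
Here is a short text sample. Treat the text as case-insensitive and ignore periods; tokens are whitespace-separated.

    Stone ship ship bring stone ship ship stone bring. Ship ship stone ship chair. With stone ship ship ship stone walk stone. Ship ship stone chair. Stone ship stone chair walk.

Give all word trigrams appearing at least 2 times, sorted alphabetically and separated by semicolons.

ship ship stone; ship stone chair; stone ship ship

Trigram counts meeting the condition (at least 2 times):
  ship ship stone: 4
  ship stone chair: 2
  stone ship ship: 4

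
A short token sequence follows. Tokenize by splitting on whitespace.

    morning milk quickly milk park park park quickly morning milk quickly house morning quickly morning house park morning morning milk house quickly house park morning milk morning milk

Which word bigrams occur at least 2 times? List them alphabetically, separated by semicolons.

Bigram counts meeting the condition (at least 2 times):
  house park: 2
  milk quickly: 2
  morning milk: 5
  park morning: 2
  park park: 2
  quickly house: 2
  quickly morning: 2

house park; milk quickly; morning milk; park morning; park park; quickly house; quickly morning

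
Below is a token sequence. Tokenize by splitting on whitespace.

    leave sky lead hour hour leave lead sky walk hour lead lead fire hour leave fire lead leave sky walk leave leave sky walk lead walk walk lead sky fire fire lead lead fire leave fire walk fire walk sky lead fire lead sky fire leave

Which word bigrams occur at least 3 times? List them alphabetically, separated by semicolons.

fire lead; lead fire; lead sky; leave sky; sky walk

Bigram counts meeting the condition (at least 3 times):
  fire lead: 3
  lead fire: 3
  lead sky: 3
  leave sky: 3
  sky walk: 3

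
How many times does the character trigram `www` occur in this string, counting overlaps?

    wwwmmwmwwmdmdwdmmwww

2

Sliding a length-3 window over the 20 characters (18 positions):
  position 1–3: www
  position 18–20: www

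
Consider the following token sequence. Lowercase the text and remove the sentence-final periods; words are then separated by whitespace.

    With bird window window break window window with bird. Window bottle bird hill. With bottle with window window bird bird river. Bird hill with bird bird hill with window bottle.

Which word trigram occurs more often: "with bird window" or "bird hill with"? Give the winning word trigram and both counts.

"bird hill with" (3 vs 2)

"with bird window": 2 occurrences
"bird hill with": 3 occurrences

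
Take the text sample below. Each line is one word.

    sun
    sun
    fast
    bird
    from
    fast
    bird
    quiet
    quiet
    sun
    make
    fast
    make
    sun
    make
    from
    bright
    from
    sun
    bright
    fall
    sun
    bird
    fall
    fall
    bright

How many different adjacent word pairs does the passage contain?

23

26 tokens → 25 bigram windows in total.
Repeated bigrams (each contributes count−1 duplicates):
  fast bird: 2
  sun make: 2
2 duplicate windows → 25 − 2 = 23 distinct.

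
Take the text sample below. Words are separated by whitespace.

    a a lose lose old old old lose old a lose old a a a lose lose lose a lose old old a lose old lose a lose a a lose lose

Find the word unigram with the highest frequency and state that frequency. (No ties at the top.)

Unigram frequencies (highest first):
  lose: 13
  a: 11
  old: 8

"lose", 13 times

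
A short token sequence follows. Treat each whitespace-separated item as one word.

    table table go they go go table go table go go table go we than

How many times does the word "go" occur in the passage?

7

Scanning the 15 tokens for "go":
  position 3: go
  position 5: go
  position 6: go
  position 8: go
  position 10: go
  position 11: go
  position 13: go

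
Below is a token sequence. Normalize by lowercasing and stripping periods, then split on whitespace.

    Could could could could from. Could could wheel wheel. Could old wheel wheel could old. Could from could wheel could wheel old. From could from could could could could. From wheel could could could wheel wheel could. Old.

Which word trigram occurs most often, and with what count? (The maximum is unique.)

Trigram frequencies (highest first):
  could could could: 5
  could from could: 3
  wheel wheel could: 3
  wheel could old: 3
  could could from: 2
  from could could: 2
  … (16 more, each ≤ 2)

"could could could", 5 times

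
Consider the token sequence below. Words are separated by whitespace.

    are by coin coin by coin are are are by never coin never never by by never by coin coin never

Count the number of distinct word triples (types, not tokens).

18

21 tokens → 19 trigram windows in total.
Repeated trigrams (each contributes count−1 duplicates):
  by coin coin: 2
1 duplicate windows → 19 − 1 = 18 distinct.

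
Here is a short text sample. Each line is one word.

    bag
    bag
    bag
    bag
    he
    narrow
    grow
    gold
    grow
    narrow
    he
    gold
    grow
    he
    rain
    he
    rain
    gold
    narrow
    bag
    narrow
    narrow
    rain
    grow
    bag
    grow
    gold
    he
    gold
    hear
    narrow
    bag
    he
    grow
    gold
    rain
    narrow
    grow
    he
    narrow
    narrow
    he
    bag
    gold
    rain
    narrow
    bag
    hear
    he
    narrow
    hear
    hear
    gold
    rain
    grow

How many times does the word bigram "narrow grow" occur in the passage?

Scanning the 54 overlapping bigram windows for "narrow grow":
  position 6–7: narrow grow
  position 37–38: narrow grow

2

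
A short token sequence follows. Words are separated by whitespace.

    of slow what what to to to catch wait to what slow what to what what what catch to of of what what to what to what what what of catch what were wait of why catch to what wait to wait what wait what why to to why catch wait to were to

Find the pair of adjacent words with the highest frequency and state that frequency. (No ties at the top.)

"what what", 6 times

Bigram frequencies (highest first):
  what what: 6
  to what: 5
  what to: 4
  to to: 3
  wait to: 3
  slow what: 2
  … (25 more, each ≤ 2)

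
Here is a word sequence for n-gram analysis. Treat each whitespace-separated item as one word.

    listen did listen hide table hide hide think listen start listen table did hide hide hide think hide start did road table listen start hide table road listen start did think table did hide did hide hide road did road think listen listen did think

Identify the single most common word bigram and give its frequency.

"hide hide", 4 times

Bigram frequencies (highest first):
  hide hide: 4
  listen start: 3
  did hide: 3
  listen did: 2
  hide table: 2
  hide think: 2
  … (23 more, each ≤ 2)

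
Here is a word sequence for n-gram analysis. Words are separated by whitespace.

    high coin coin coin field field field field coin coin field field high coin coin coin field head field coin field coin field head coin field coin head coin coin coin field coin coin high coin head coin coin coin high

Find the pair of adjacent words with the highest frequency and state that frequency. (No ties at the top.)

"coin coin", 10 times

Bigram frequencies (highest first):
  coin coin: 10
  coin field: 7
  field coin: 5
  field field: 4
  high coin: 3
  head coin: 3
  … (5 more, each ≤ 2)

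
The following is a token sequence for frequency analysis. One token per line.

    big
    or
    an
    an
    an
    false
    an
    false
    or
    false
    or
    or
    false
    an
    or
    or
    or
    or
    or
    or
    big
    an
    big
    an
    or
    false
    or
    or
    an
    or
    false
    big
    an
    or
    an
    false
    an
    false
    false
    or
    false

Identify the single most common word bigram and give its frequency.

"or or", 7 times

Bigram frequencies (highest first):
  or or: 7
  or false: 5
  an false: 4
  false or: 4
  an or: 4
  or an: 3
  … (8 more, each ≤ 3)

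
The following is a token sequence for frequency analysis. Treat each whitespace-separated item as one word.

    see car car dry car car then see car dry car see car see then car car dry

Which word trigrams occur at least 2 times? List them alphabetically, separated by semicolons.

Trigram counts meeting the condition (at least 2 times):
  car car dry: 2
  car dry car: 2

car car dry; car dry car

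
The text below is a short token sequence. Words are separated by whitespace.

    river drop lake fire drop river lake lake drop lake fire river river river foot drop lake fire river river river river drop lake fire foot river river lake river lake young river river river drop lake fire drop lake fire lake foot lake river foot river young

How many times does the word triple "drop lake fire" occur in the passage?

6

Scanning the 46 overlapping trigram windows for "drop lake fire":
  position 2–4: drop lake fire
  position 9–11: drop lake fire
  position 16–18: drop lake fire
  position 23–25: drop lake fire
  position 36–38: drop lake fire
  position 39–41: drop lake fire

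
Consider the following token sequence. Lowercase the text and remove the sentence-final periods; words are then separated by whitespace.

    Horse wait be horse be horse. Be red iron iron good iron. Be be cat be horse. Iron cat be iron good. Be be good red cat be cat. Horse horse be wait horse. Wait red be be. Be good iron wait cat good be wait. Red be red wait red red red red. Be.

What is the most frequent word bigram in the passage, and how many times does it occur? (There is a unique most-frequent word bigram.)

Bigram frequencies (highest first):
  be be: 4
  be horse: 3
  horse be: 3
  cat be: 3
  wait red: 3
  red be: 3
  … (25 more, each ≤ 3)

"be be", 4 times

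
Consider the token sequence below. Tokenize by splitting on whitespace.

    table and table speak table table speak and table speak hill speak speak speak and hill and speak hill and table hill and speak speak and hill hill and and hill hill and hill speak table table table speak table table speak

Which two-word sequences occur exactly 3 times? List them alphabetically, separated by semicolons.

and table; speak and; speak speak; speak table

Bigram counts meeting the condition (exactly 3 times):
  and table: 3
  speak and: 3
  speak speak: 3
  speak table: 3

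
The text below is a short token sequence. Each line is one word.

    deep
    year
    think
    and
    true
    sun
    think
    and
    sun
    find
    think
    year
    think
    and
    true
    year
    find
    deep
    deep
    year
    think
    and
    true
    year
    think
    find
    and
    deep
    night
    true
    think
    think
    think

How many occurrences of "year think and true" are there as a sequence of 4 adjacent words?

3

Scanning the 30 overlapping 4-gram windows for "year think and true":
  position 2–5: year think and true
  position 12–15: year think and true
  position 20–23: year think and true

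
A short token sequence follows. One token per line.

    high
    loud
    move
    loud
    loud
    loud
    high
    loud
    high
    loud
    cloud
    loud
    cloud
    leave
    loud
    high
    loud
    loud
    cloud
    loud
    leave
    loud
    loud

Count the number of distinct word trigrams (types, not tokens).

23 tokens → 21 trigram windows in total.
Repeated trigrams (each contributes count−1 duplicates):
  loud high loud: 3
  loud cloud loud: 2
3 duplicate windows → 21 − 3 = 18 distinct.

18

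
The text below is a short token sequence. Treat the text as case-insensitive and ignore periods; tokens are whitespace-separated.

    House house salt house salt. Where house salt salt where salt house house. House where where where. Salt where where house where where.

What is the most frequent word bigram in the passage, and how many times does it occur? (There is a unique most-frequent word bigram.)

"where where", 4 times

Bigram frequencies (highest first):
  where where: 4
  house house: 3
  house salt: 3
  salt where: 3
  salt house: 2
  where house: 2
  … (3 more, each ≤ 2)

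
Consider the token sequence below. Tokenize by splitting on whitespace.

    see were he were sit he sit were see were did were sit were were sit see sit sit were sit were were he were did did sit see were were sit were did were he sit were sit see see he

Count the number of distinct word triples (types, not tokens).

42 tokens → 40 trigram windows in total.
Repeated trigrams (each contributes count−1 duplicates):
  were sit were: 3
  he sit were: 2
  sit were sit: 2
  sit were were: 2
  were did were: 2
  were he were: 2
  were sit see: 2
  were were sit: 2
9 duplicate windows → 40 − 9 = 31 distinct.

31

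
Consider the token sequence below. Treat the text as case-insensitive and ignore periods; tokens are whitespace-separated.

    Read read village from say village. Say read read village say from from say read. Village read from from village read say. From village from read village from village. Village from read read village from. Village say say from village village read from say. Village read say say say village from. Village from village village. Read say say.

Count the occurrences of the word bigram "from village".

7

Scanning the 57 overlapping bigram windows for "from village":
  position 19–20: from village
  position 23–24: from village
  position 28–29: from village
  position 35–36: from village
  position 39–40: from village
  position 51–52: from village
  position 53–54: from village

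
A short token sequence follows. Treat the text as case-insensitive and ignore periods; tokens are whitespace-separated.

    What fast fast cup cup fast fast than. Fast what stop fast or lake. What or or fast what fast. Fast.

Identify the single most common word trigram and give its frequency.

Trigram frequencies (highest first):
  what fast fast: 2
  fast fast cup: 1
  fast cup cup: 1
  cup cup fast: 1
  cup fast fast: 1
  fast fast than: 1
  … (12 more, each ≤ 1)

"what fast fast", 2 times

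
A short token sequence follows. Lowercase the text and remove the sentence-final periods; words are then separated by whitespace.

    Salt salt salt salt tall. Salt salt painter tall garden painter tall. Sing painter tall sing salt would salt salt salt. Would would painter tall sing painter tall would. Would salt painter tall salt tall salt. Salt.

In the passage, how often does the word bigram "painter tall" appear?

Scanning the 36 overlapping bigram windows for "painter tall":
  position 8–9: painter tall
  position 11–12: painter tall
  position 14–15: painter tall
  position 24–25: painter tall
  position 27–28: painter tall
  position 32–33: painter tall

6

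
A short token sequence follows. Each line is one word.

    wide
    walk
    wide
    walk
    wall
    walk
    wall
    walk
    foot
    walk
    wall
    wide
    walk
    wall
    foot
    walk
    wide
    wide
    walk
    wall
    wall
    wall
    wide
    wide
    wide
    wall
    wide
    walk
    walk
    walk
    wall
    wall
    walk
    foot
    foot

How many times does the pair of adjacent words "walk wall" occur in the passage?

Scanning the 34 overlapping bigram windows for "walk wall":
  position 4–5: walk wall
  position 6–7: walk wall
  position 10–11: walk wall
  position 13–14: walk wall
  position 19–20: walk wall
  position 30–31: walk wall

6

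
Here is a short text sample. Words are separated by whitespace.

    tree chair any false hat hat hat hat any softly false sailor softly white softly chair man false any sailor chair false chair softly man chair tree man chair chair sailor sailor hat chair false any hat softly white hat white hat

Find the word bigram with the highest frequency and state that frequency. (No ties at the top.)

Bigram frequencies (highest first):
  hat hat: 3
  softly white: 2
  false any: 2
  chair false: 2
  man chair: 2
  white hat: 2
  … (28 more, each ≤ 1)

"hat hat", 3 times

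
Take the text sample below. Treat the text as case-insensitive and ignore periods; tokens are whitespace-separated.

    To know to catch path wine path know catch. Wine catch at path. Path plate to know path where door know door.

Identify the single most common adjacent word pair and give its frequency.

Bigram frequencies (highest first):
  to know: 2
  know to: 1
  to catch: 1
  catch path: 1
  path wine: 1
  wine path: 1
  … (14 more, each ≤ 1)

"to know", 2 times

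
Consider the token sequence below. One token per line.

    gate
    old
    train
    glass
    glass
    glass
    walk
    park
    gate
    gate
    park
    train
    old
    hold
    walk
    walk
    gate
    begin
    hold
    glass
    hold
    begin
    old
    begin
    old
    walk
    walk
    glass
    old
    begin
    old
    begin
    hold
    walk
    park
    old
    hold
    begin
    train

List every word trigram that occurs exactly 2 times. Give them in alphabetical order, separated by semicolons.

Trigram counts meeting the condition (exactly 2 times):
  begin old begin: 2
  old begin old: 2

begin old begin; old begin old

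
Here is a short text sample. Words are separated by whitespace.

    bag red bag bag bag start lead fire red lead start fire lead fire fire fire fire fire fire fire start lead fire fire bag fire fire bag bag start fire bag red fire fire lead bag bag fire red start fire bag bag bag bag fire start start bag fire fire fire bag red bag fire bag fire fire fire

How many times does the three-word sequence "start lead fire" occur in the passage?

2

Scanning the 59 overlapping trigram windows for "start lead fire":
  position 6–8: start lead fire
  position 21–23: start lead fire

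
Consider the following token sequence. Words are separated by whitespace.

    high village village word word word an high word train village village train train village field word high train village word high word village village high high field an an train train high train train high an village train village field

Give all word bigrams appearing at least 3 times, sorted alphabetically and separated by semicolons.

train train; train village; village village

Bigram counts meeting the condition (at least 3 times):
  train train: 3
  train village: 4
  village village: 3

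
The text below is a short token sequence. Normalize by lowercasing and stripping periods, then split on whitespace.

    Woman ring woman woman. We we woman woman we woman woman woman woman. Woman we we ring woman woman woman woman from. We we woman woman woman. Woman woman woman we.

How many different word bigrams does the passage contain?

31 tokens → 30 bigram windows in total.
Repeated bigrams (each contributes count−1 duplicates):
  woman woman: 14
  woman we: 4
  we we: 3
  we woman: 3
  ring woman: 2
21 duplicate windows → 30 − 21 = 9 distinct.

9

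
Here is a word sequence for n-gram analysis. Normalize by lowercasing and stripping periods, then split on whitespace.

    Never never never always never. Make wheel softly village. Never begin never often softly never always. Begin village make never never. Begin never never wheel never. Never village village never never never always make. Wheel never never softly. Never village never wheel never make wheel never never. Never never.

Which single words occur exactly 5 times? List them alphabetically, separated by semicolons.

Unigram counts meeting the condition (exactly 5 times):
  village: 5
  wheel: 5

village; wheel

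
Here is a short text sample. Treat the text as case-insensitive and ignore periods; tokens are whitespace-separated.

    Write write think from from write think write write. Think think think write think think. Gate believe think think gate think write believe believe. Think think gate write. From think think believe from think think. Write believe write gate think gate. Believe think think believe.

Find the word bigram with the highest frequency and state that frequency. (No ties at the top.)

Bigram frequencies (highest first):
  think think: 8
  write think: 4
  think write: 4
  think gate: 4
  believe think: 3
  write write: 2
  … (14 more, each ≤ 2)

"think think", 8 times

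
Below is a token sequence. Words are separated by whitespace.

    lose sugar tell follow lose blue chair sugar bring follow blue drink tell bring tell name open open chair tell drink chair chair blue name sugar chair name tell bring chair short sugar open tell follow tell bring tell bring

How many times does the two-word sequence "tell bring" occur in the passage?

Scanning the 39 overlapping bigram windows for "tell bring":
  position 13–14: tell bring
  position 29–30: tell bring
  position 37–38: tell bring
  position 39–40: tell bring

4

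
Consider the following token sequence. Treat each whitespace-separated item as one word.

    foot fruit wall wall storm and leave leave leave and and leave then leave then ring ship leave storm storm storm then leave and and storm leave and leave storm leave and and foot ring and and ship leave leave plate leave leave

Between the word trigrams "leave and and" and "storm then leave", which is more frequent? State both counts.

"leave and and": 3 occurrences
"storm then leave": 1 occurrence

"leave and and" (3 vs 1)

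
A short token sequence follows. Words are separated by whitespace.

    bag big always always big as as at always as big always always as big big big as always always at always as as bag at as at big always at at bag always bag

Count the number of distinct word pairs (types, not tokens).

21

35 tokens → 34 bigram windows in total.
Repeated bigrams (each contributes count−1 duplicates):
  always always: 3
  always as: 3
  big always: 3
  always at: 2
  as as: 2
  as at: 2
  as big: 2
  at always: 2
  … (2 more repeated)
13 duplicate windows → 34 − 13 = 21 distinct.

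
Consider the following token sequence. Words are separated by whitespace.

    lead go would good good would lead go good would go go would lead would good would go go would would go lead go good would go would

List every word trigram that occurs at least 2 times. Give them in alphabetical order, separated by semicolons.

go go would; go good would; good would go; lead go good; would go go

Trigram counts meeting the condition (at least 2 times):
  go go would: 2
  go good would: 2
  good would go: 3
  lead go good: 2
  would go go: 2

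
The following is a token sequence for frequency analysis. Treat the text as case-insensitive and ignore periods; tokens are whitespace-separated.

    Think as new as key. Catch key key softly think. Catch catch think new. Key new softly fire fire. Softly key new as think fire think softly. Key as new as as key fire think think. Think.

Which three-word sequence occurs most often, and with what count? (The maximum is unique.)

"as new as", 2 times

Trigram frequencies (highest first):
  as new as: 2
  think as new: 1
  new as key: 1
  as key catch: 1
  key catch key: 1
  catch key key: 1
  … (28 more, each ≤ 1)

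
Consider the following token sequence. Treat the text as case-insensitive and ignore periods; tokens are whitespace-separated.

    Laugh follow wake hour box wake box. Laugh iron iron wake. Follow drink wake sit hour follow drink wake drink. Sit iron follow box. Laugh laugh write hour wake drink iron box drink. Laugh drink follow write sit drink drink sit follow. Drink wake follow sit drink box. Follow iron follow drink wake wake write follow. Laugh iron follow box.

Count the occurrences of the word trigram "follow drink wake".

Scanning the 58 overlapping trigram windows for "follow drink wake":
  position 12–14: follow drink wake
  position 17–19: follow drink wake
  position 42–44: follow drink wake
  position 51–53: follow drink wake

4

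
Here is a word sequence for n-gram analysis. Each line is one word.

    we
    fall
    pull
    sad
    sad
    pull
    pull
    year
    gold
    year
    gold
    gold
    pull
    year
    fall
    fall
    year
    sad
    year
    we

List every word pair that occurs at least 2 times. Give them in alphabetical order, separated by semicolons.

Bigram counts meeting the condition (at least 2 times):
  pull year: 2
  year gold: 2

pull year; year gold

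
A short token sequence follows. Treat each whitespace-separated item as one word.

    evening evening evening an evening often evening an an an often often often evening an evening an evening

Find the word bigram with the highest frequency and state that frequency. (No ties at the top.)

Bigram frequencies (highest first):
  evening an: 4
  an evening: 3
  evening evening: 2
  often evening: 2
  an an: 2
  often often: 2
  … (2 more, each ≤ 1)

"evening an", 4 times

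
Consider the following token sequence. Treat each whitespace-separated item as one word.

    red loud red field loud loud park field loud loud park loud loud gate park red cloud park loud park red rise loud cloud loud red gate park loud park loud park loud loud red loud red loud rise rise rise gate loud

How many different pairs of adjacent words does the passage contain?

43 tokens → 42 bigram windows in total.
Repeated bigrams (each contributes count−1 duplicates):
  loud park: 5
  park loud: 5
  loud loud: 4
  loud red: 4
  red loud: 3
  field loud: 2
  gate park: 2
  park red: 2
  … (1 more repeated)
20 duplicate windows → 42 − 20 = 22 distinct.

22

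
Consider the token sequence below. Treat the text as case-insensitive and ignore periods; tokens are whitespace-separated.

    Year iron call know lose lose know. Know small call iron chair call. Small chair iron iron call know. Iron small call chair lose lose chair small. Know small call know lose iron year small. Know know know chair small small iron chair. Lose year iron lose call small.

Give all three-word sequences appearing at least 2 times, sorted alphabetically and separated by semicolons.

Trigram counts meeting the condition (at least 2 times):
  call know lose: 2
  iron call know: 2
  know small call: 2

call know lose; iron call know; know small call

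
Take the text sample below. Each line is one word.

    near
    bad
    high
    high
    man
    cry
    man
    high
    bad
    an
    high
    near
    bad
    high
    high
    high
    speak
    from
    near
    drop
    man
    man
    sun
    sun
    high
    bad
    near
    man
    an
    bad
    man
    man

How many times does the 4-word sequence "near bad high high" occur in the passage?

2

Scanning the 29 overlapping 4-gram windows for "near bad high high":
  position 1–4: near bad high high
  position 12–15: near bad high high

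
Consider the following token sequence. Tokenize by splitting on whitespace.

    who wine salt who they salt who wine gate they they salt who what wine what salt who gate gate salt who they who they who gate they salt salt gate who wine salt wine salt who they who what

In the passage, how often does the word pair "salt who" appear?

6

Scanning the 39 overlapping bigram windows for "salt who":
  position 3–4: salt who
  position 6–7: salt who
  position 12–13: salt who
  position 17–18: salt who
  position 21–22: salt who
  position 36–37: salt who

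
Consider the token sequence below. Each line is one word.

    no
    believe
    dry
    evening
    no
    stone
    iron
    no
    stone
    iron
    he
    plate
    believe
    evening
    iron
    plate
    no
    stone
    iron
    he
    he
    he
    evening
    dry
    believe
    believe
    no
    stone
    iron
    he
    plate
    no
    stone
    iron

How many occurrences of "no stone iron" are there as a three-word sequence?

5

Scanning the 32 overlapping trigram windows for "no stone iron":
  position 5–7: no stone iron
  position 8–10: no stone iron
  position 17–19: no stone iron
  position 27–29: no stone iron
  position 32–34: no stone iron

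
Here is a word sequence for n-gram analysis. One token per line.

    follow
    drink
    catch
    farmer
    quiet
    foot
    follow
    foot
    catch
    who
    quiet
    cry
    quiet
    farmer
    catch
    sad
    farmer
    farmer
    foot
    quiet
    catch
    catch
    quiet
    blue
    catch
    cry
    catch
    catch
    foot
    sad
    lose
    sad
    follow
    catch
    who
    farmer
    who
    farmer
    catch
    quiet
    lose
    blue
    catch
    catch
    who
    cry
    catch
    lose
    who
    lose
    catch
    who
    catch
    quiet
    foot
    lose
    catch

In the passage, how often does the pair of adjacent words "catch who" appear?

Scanning the 56 overlapping bigram windows for "catch who":
  position 9–10: catch who
  position 34–35: catch who
  position 44–45: catch who
  position 51–52: catch who

4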